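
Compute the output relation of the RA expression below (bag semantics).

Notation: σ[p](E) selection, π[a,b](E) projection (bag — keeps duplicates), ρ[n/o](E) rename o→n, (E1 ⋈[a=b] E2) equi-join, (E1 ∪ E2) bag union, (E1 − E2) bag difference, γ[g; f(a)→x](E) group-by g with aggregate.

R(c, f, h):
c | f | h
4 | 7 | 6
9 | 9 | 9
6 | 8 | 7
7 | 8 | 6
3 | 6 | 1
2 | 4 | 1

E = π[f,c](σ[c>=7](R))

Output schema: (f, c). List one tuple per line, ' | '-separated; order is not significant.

Per-node cardinality:
  R → 6
  σ[c>=7](R) → 2
  π[f,c](σ[c>=7](R)) → 2

== RESULT ==
f | c
8 | 7
9 | 9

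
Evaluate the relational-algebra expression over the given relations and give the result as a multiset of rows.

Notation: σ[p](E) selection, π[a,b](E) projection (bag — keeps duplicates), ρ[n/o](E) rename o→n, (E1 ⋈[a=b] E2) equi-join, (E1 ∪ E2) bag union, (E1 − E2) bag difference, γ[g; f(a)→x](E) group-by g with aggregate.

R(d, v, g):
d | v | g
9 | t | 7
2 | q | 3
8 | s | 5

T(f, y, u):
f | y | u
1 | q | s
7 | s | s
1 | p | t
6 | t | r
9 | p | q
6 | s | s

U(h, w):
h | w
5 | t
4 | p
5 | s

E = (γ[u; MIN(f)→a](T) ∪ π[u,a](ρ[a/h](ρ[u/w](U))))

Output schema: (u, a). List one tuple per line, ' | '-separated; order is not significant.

Subexpression sizes:
  T → 6
  γ[u; MIN(f)→a](T) → 4
  U → 3
  ρ[u/w](U) → 3
  ρ[a/h](ρ[u/w](U)) → 3
  π[u,a](ρ[a/h](ρ[u/w](U))) → 3
  (γ[u; MIN(f)→a](T) ∪ π[u,a](ρ[a/h](ρ[u/w](U)))) → 7

== RESULT ==
u | a
p | 4
q | 9
r | 6
s | 1
s | 5
t | 1
t | 5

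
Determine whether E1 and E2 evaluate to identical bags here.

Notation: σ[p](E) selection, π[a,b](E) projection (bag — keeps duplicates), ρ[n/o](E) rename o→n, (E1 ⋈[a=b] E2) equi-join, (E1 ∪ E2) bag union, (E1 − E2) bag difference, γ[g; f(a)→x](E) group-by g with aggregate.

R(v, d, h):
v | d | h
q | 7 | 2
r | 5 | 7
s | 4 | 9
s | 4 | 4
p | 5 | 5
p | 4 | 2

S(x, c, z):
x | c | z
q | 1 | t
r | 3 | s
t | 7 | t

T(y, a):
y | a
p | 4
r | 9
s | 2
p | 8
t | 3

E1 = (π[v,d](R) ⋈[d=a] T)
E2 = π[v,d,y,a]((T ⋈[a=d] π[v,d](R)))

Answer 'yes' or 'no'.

E1 stepwise |·|:
  R → 6
  π[v,d](R) → 6
  T → 5
  (π[v,d](R) ⋈[d=a] T) → 3
E2 stepwise |·|:
  T → 5
  R → 6
  π[v,d](R) → 6
  (T ⋈[a=d] π[v,d](R)) → 3
  π[v,d,y,a]((T ⋈[a=d] π[v,d](R))) → 3

E1 and E2 produce the same multiset:
v | d | y | a
p | 4 | p | 4
s | 4 | p | 4
s | 4 | p | 4

yes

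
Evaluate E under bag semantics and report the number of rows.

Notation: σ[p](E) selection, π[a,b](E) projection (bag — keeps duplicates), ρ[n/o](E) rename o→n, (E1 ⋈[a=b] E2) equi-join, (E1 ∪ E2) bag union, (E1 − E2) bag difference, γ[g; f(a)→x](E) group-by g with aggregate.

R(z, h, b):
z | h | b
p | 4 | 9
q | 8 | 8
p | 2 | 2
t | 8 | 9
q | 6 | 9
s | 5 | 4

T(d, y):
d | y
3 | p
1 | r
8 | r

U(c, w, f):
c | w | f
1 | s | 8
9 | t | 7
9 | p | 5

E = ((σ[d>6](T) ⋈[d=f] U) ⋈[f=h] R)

Per-node cardinality:
  T → 3
  σ[d>6](T) → 1
  U → 3
  (σ[d>6](T) ⋈[d=f] U) → 1
  R → 6
  ((σ[d>6](T) ⋈[d=f] U) ⋈[f=h] R) → 2

|E| = 2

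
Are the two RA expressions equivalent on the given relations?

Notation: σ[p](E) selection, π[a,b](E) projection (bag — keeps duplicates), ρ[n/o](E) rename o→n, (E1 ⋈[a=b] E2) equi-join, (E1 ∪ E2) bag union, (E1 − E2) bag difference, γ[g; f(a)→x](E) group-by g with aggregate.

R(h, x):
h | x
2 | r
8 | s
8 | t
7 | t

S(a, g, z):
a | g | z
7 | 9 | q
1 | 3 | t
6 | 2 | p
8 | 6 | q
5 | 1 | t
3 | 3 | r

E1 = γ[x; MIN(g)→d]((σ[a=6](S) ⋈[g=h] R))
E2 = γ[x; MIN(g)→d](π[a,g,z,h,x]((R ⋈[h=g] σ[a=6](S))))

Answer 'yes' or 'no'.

E1 per-node cardinality:
  S → 6
  σ[a=6](S) → 1
  R → 4
  (σ[a=6](S) ⋈[g=h] R) → 1
  γ[x; MIN(g)→d]((σ[a=6](S) ⋈[g=h] R)) → 1
E2 per-node cardinality:
  R → 4
  S → 6
  σ[a=6](S) → 1
  (R ⋈[h=g] σ[a=6](S)) → 1
  π[a,g,z,h,x]((R ⋈[h=g] σ[a=6](S))) → 1
  γ[x; MIN(g)→d](π[a,g,z,h,x]((R ⋈[h=g] σ[a=6](S)))) → 1

E1 and E2 produce the same multiset:
x | d
r | 2

yes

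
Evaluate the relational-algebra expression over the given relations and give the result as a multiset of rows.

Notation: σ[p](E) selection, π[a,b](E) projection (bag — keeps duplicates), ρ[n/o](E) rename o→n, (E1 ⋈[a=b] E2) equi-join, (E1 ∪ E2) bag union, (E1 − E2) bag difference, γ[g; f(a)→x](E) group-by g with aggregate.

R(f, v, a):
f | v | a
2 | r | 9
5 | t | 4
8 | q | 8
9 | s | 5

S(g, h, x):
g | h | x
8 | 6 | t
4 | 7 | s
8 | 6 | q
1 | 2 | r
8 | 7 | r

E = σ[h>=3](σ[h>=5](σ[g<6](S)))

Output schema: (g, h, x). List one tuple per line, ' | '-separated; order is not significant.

Row counts bottom-up:
  S → 5
  σ[g<6](S) → 2
  σ[h>=5](σ[g<6](S)) → 1
  σ[h>=3](σ[h>=5](σ[g<6](S))) → 1

== RESULT ==
g | h | x
4 | 7 | s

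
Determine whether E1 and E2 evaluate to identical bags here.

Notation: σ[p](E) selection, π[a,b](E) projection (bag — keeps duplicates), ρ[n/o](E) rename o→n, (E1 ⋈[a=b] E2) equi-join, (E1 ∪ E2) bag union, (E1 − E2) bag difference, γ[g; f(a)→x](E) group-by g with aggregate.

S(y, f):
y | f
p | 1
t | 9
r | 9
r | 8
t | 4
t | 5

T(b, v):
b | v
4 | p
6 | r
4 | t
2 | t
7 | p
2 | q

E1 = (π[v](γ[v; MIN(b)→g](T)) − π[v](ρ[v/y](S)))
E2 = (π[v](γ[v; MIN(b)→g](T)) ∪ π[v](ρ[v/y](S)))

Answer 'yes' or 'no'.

E1 subexpression sizes:
  T → 6
  γ[v; MIN(b)→g](T) → 4
  π[v](γ[v; MIN(b)→g](T)) → 4
  S → 6
  ρ[v/y](S) → 6
  π[v](ρ[v/y](S)) → 6
  (π[v](γ[v; MIN(b)→g](T)) − π[v](ρ[v/y](S))) → 1
E2 subexpression sizes:
  T → 6
  γ[v; MIN(b)→g](T) → 4
  π[v](γ[v; MIN(b)→g](T)) → 4
  S → 6
  ρ[v/y](S) → 6
  π[v](ρ[v/y](S)) → 6
  (π[v](γ[v; MIN(b)→g](T)) ∪ π[v](ρ[v/y](S))) → 10

E1 result:
v
q
E2 result:
v
p
p
q
r
r
r
t
t
t
t
Witness: ('t',) appears 0× in E1 but 4× in E2.

no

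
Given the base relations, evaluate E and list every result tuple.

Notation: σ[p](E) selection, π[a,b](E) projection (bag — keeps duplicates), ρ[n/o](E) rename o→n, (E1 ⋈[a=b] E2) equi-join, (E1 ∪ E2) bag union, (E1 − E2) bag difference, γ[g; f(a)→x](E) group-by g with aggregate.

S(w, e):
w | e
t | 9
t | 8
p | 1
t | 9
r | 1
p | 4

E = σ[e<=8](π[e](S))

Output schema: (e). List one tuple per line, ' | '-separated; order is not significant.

Stepwise |·|:
  S → 6
  π[e](S) → 6
  σ[e<=8](π[e](S)) → 4

== RESULT ==
e
1
1
4
8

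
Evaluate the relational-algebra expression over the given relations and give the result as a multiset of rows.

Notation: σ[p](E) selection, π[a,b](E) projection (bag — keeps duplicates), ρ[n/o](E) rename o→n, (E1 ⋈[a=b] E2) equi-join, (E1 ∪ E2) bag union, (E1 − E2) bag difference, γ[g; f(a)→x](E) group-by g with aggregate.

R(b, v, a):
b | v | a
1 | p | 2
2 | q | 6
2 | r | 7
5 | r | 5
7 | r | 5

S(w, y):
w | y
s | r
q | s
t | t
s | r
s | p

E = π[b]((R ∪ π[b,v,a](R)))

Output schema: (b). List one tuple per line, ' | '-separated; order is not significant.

Stepwise |·|:
  R → 5
  R → 5
  π[b,v,a](R) → 5
  (R ∪ π[b,v,a](R)) → 10
  π[b]((R ∪ π[b,v,a](R))) → 10

== RESULT ==
b
1
1
2
2
2
2
5
5
7
7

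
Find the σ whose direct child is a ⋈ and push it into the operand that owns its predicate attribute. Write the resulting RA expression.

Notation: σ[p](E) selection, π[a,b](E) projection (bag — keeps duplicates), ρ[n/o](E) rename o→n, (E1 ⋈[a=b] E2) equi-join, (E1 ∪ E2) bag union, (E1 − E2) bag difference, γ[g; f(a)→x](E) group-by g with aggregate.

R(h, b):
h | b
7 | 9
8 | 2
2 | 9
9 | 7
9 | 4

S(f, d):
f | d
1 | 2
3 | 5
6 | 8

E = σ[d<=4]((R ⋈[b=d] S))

σ filters on d, owned by the right side.
E' = (R ⋈[b=d] σ[d<=4](S))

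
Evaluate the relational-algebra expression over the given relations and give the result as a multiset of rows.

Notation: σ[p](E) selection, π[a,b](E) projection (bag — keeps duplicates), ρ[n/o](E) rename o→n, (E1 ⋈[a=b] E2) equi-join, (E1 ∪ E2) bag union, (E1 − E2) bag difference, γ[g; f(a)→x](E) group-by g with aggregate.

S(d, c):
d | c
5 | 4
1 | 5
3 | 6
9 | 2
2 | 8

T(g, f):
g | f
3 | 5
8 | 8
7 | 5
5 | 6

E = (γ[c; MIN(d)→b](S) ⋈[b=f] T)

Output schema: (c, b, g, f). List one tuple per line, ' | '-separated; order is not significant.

Stepwise |·|:
  S → 5
  γ[c; MIN(d)→b](S) → 5
  T → 4
  (γ[c; MIN(d)→b](S) ⋈[b=f] T) → 2

== RESULT ==
c | b | g | f
4 | 5 | 3 | 5
4 | 5 | 7 | 5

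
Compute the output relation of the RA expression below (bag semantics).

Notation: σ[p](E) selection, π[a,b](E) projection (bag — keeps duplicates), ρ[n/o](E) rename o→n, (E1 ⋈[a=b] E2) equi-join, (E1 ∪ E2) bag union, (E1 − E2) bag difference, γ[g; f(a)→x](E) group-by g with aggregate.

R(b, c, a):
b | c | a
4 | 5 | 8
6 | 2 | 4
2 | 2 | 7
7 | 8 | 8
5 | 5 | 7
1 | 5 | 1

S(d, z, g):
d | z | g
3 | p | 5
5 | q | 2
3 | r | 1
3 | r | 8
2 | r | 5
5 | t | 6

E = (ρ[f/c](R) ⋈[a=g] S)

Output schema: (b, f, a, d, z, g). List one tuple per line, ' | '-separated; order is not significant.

Per-node cardinality:
  R → 6
  ρ[f/c](R) → 6
  S → 6
  (ρ[f/c](R) ⋈[a=g] S) → 3

== RESULT ==
b | f | a | d | z | g
1 | 5 | 1 | 3 | r | 1
4 | 5 | 8 | 3 | r | 8
7 | 8 | 8 | 3 | r | 8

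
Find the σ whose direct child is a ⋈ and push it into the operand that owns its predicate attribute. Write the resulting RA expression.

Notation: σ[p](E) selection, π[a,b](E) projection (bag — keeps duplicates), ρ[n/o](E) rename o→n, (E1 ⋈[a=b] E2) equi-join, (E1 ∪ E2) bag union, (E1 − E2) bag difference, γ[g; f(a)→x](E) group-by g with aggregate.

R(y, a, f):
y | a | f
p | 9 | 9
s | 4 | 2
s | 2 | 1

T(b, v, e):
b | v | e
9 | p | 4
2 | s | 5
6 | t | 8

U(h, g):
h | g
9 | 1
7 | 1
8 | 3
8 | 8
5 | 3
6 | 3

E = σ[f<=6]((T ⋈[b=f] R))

σ filters on f, owned by the right side.
E' = (T ⋈[b=f] σ[f<=6](R))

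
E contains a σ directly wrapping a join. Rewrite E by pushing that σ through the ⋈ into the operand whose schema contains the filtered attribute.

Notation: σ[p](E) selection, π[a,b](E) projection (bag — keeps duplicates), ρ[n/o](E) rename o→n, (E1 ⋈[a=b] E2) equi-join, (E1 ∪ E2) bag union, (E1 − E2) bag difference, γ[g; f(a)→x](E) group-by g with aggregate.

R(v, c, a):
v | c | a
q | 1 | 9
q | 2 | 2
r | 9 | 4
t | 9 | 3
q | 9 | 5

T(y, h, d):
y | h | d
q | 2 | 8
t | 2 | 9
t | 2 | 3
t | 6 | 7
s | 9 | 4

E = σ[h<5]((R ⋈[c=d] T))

σ filters on h, owned by the right side.
E' = (R ⋈[c=d] σ[h<5](T))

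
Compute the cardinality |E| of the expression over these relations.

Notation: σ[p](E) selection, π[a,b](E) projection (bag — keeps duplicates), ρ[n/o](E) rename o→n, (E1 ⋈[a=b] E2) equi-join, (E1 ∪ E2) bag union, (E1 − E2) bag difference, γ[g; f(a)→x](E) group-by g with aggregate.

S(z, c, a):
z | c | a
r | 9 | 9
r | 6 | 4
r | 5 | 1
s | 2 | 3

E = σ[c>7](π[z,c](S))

Stepwise |·|:
  S → 4
  π[z,c](S) → 4
  σ[c>7](π[z,c](S)) → 1

|E| = 1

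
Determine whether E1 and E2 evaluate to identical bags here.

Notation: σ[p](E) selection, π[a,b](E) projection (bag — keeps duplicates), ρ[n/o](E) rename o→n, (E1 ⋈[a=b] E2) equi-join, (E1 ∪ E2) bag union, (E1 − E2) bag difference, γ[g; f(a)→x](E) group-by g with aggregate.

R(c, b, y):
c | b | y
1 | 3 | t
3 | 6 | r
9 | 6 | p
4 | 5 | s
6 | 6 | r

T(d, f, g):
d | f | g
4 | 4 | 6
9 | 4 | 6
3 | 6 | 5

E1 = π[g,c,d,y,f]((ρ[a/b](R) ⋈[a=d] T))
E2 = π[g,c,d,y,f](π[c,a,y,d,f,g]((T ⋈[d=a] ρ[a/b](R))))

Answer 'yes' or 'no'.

E1 row counts bottom-up:
  R → 5
  ρ[a/b](R) → 5
  T → 3
  (ρ[a/b](R) ⋈[a=d] T) → 1
  π[g,c,d,y,f]((ρ[a/b](R) ⋈[a=d] T)) → 1
E2 row counts bottom-up:
  T → 3
  R → 5
  ρ[a/b](R) → 5
  (T ⋈[d=a] ρ[a/b](R)) → 1
  π[c,a,y,d,f,g]((T ⋈[d=a] ρ[a/b](R))) → 1
  π[g,c,d,y,f](π[c,a,y,d,f,g]((T ⋈[d=a] ρ[a/b](R)))) → 1

E1 and E2 produce the same multiset:
g | c | d | y | f
5 | 1 | 3 | t | 6

yes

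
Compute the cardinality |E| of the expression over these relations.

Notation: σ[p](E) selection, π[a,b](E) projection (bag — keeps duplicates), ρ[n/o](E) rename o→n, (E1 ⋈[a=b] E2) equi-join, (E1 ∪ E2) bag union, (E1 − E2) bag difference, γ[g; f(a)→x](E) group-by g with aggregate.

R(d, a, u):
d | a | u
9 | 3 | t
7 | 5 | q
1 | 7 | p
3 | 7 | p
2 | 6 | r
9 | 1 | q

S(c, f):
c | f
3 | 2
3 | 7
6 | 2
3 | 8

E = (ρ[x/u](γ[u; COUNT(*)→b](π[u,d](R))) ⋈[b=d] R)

Per-node cardinality:
  R → 6
  π[u,d](R) → 6
  γ[u; COUNT(*)→b](π[u,d](R)) → 4
  ρ[x/u](γ[u; COUNT(*)→b](π[u,d](R))) → 4
  R → 6
  (ρ[x/u](γ[u; COUNT(*)→b](π[u,d](R))) ⋈[b=d] R) → 4

|E| = 4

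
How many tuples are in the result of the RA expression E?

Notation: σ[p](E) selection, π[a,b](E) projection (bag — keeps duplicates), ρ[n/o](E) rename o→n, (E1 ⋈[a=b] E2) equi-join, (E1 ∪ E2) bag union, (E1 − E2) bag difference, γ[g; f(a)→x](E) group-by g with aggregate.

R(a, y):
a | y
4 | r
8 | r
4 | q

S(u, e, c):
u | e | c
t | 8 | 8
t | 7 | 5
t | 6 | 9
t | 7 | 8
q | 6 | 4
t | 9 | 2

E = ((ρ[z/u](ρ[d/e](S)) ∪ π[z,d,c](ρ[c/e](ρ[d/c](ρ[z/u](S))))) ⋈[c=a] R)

Subexpression sizes:
  S → 6
  ρ[d/e](S) → 6
  ρ[z/u](ρ[d/e](S)) → 6
  S → 6
  ρ[z/u](S) → 6
  ρ[d/c](ρ[z/u](S)) → 6
  ρ[c/e](ρ[d/c](ρ[z/u](S))) → 6
  π[z,d,c](ρ[c/e](ρ[d/c](ρ[z/u](S)))) → 6
  (ρ[z/u](ρ[d/e](S)) ∪ π[z,d,c](ρ[c/e](ρ[d/c](ρ[z/u](S))))) → 12
  R → 3
  ((ρ[z/u](ρ[d/e](S)) ∪ π[z,d,c](ρ[c/e](ρ[d/c](ρ[z/u](S))))) ⋈[c=a] R) → 5

|E| = 5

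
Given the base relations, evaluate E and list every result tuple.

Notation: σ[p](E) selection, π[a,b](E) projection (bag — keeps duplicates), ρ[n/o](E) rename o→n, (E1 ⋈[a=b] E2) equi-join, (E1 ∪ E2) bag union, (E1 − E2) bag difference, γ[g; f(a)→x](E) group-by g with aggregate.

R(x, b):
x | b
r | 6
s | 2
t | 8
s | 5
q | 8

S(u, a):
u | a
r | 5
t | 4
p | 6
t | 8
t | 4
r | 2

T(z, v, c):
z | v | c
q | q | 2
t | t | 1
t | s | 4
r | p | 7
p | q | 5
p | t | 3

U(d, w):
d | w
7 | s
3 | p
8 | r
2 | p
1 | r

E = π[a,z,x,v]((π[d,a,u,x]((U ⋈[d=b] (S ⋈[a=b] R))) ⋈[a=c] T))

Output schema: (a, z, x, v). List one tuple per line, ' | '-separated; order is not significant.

Per-node cardinality:
  U → 5
  S → 6
  R → 5
  (S ⋈[a=b] R) → 5
  (U ⋈[d=b] (S ⋈[a=b] R)) → 3
  π[d,a,u,x]((U ⋈[d=b] (S ⋈[a=b] R))) → 3
  T → 6
  (π[d,a,u,x]((U ⋈[d=b] (S ⋈[a=b] R))) ⋈[a=c] T) → 1
  π[a,z,x,v]((π[d,a,u,x]((U ⋈[d=b] (S ⋈[a=b] R))) ⋈[a=c] T)) → 1

== RESULT ==
a | z | x | v
2 | q | s | q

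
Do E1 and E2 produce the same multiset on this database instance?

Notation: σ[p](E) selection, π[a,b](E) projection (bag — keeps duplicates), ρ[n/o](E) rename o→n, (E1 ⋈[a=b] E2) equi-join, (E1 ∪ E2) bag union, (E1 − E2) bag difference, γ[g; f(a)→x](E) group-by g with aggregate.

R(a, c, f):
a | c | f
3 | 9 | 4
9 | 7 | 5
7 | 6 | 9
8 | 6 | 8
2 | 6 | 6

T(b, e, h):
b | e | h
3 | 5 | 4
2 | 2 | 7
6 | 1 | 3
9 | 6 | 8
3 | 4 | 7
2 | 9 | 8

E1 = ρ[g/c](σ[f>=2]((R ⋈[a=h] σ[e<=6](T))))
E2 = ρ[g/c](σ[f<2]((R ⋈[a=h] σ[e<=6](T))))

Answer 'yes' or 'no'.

E1 stepwise |·|:
  R → 5
  T → 6
  σ[e<=6](T) → 5
  (R ⋈[a=h] σ[e<=6](T)) → 4
  σ[f>=2]((R ⋈[a=h] σ[e<=6](T))) → 4
  ρ[g/c](σ[f>=2]((R ⋈[a=h] σ[e<=6](T)))) → 4
E2 stepwise |·|:
  R → 5
  T → 6
  σ[e<=6](T) → 5
  (R ⋈[a=h] σ[e<=6](T)) → 4
  σ[f<2]((R ⋈[a=h] σ[e<=6](T))) → 0
  ρ[g/c](σ[f<2]((R ⋈[a=h] σ[e<=6](T)))) → 0

E1 result:
a | g | f | b | e | h
3 | 9 | 4 | 6 | 1 | 3
7 | 6 | 9 | 2 | 2 | 7
7 | 6 | 9 | 3 | 4 | 7
8 | 6 | 8 | 9 | 6 | 8
E2 result:
a | g | f | b | e | h
(0 rows)
Witness: (7, 6, 9, 3, 4, 7) appears 1× in E1 but 0× in E2.

no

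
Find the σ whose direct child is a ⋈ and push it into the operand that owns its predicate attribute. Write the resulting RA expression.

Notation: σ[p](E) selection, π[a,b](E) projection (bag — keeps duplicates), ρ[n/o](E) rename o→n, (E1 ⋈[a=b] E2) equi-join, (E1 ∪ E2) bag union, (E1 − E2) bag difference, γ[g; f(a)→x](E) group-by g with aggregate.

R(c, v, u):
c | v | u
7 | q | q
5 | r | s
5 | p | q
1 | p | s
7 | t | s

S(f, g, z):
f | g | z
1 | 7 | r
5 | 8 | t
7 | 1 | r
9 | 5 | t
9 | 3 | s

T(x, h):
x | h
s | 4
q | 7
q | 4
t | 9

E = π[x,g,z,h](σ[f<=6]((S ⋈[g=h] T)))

σ filters on f, owned by the left side.
E' = π[x,g,z,h]((σ[f<=6](S) ⋈[g=h] T))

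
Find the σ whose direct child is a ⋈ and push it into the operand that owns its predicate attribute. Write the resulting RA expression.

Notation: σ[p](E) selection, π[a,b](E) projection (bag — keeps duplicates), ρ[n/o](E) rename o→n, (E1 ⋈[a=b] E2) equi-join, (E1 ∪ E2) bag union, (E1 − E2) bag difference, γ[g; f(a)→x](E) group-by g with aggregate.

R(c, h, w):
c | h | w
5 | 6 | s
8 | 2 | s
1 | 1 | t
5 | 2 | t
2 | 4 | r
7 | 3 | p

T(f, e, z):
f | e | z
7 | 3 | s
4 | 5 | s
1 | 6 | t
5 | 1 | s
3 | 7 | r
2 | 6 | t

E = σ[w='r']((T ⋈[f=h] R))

σ filters on w, owned by the right side.
E' = (T ⋈[f=h] σ[w='r'](R))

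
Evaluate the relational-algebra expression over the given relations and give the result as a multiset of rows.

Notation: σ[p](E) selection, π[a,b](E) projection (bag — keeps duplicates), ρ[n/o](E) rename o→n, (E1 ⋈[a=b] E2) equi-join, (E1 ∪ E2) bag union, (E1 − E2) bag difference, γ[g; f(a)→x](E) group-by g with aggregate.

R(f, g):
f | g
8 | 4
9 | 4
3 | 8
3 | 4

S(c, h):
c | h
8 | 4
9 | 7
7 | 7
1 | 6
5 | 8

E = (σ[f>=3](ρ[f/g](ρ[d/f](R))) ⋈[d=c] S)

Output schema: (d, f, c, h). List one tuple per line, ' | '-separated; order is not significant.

Per-node cardinality:
  R → 4
  ρ[d/f](R) → 4
  ρ[f/g](ρ[d/f](R)) → 4
  σ[f>=3](ρ[f/g](ρ[d/f](R))) → 4
  S → 5
  (σ[f>=3](ρ[f/g](ρ[d/f](R))) ⋈[d=c] S) → 2

== RESULT ==
d | f | c | h
8 | 4 | 8 | 4
9 | 4 | 9 | 7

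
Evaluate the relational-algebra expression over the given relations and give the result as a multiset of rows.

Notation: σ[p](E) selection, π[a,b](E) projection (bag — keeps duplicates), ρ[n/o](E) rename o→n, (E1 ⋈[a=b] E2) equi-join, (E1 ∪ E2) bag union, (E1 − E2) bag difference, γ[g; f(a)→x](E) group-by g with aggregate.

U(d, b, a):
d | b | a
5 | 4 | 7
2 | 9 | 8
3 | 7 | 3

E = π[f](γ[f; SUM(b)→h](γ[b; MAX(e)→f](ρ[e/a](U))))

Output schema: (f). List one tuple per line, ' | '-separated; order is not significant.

Row counts bottom-up:
  U → 3
  ρ[e/a](U) → 3
  γ[b; MAX(e)→f](ρ[e/a](U)) → 3
  γ[f; SUM(b)→h](γ[b; MAX(e)→f](ρ[e/a](U))) → 3
  π[f](γ[f; SUM(b)→h](γ[b; MAX(e)→f](ρ[e/a](U)))) → 3

== RESULT ==
f
3
7
8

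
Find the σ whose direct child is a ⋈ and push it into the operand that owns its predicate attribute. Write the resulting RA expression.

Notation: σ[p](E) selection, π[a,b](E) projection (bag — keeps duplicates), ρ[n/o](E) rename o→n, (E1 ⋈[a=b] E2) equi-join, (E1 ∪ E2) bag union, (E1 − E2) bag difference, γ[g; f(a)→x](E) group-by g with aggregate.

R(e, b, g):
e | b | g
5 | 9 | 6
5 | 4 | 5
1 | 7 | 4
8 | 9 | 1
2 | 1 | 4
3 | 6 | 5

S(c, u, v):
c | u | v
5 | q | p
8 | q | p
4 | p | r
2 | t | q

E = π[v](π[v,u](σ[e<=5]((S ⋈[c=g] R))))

σ filters on e, owned by the right side.
E' = π[v](π[v,u]((S ⋈[c=g] σ[e<=5](R))))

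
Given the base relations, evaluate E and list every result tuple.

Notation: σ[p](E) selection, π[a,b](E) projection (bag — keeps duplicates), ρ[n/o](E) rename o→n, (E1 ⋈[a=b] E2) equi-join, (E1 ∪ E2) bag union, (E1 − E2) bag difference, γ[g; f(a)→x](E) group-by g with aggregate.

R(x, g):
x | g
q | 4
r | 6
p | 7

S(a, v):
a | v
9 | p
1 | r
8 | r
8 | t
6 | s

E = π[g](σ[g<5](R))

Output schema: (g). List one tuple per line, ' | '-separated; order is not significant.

Row counts bottom-up:
  R → 3
  σ[g<5](R) → 1
  π[g](σ[g<5](R)) → 1

== RESULT ==
g
4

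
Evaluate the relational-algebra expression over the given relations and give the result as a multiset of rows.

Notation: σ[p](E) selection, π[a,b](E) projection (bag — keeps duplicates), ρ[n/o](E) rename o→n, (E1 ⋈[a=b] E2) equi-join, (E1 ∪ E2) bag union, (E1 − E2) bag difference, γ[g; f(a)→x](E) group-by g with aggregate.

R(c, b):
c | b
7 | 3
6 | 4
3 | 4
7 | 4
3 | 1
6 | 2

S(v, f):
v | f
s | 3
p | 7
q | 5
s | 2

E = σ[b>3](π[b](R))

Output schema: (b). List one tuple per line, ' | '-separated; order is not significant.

Stepwise |·|:
  R → 6
  π[b](R) → 6
  σ[b>3](π[b](R)) → 3

== RESULT ==
b
4
4
4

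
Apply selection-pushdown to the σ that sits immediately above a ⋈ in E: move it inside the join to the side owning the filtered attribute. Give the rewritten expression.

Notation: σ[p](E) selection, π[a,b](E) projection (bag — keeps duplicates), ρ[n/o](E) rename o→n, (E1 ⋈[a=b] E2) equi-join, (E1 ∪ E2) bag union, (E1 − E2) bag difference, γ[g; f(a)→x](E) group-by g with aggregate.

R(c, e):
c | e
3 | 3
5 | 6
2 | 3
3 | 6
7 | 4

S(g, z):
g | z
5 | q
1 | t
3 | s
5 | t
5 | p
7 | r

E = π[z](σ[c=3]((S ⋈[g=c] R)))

σ filters on c, owned by the right side.
E' = π[z]((S ⋈[g=c] σ[c=3](R)))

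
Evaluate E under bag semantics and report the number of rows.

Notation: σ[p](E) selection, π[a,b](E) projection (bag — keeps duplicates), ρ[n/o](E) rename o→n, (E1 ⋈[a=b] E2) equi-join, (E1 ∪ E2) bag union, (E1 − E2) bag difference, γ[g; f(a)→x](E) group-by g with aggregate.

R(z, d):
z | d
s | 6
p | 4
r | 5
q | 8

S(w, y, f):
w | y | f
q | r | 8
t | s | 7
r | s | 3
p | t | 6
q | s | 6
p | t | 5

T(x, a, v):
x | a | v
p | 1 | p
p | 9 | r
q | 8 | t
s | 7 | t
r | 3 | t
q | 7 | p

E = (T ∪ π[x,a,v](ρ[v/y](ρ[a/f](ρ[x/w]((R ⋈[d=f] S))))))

Subexpression sizes:
  T → 6
  R → 4
  S → 6
  (R ⋈[d=f] S) → 4
  ρ[x/w]((R ⋈[d=f] S)) → 4
  ρ[a/f](ρ[x/w]((R ⋈[d=f] S))) → 4
  ρ[v/y](ρ[a/f](ρ[x/w]((R ⋈[d=f] S)))) → 4
  π[x,a,v](ρ[v/y](ρ[a/f](ρ[x/w]((R ⋈[d=f] S))))) → 4
  (T ∪ π[x,a,v](ρ[v/y](ρ[a/f](ρ[x/w]((R ⋈[d=f] S)))))) → 10

|E| = 10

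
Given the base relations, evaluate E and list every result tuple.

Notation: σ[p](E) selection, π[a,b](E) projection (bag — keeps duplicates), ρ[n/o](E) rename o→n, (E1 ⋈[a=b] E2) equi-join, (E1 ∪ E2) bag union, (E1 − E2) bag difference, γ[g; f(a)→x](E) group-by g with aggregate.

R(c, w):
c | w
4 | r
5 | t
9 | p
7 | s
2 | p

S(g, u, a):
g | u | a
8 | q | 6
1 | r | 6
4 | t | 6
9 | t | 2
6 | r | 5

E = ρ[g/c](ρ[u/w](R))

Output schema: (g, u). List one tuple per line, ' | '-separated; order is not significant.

Subexpression sizes:
  R → 5
  ρ[u/w](R) → 5
  ρ[g/c](ρ[u/w](R)) → 5

== RESULT ==
g | u
2 | p
4 | r
5 | t
7 | s
9 | p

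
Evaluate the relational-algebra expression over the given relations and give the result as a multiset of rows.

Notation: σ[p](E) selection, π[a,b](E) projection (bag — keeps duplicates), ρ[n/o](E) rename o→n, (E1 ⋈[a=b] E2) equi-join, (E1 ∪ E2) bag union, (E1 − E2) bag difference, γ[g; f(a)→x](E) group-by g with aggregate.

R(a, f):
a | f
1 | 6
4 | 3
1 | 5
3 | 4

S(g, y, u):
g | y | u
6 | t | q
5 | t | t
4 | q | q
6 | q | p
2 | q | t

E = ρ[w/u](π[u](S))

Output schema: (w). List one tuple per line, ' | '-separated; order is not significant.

Subexpression sizes:
  S → 5
  π[u](S) → 5
  ρ[w/u](π[u](S)) → 5

== RESULT ==
w
p
q
q
t
t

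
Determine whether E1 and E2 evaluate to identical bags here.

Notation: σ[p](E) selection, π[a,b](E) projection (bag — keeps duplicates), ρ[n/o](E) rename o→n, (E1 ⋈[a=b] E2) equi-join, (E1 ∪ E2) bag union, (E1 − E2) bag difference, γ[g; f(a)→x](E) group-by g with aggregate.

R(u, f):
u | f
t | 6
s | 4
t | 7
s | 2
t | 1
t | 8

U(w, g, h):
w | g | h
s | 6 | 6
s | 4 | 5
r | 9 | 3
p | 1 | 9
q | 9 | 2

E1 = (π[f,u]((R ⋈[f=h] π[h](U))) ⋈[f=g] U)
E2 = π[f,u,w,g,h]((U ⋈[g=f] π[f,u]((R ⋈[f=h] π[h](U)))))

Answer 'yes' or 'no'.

E1 per-node cardinality:
  R → 6
  U → 5
  π[h](U) → 5
  (R ⋈[f=h] π[h](U)) → 2
  π[f,u]((R ⋈[f=h] π[h](U))) → 2
  U → 5
  (π[f,u]((R ⋈[f=h] π[h](U))) ⋈[f=g] U) → 1
E2 per-node cardinality:
  U → 5
  R → 6
  U → 5
  π[h](U) → 5
  (R ⋈[f=h] π[h](U)) → 2
  π[f,u]((R ⋈[f=h] π[h](U))) → 2
  (U ⋈[g=f] π[f,u]((R ⋈[f=h] π[h](U)))) → 1
  π[f,u,w,g,h]((U ⋈[g=f] π[f,u]((R ⋈[f=h] π[h](U))))) → 1

E1 and E2 produce the same multiset:
f | u | w | g | h
6 | t | s | 6 | 6

yes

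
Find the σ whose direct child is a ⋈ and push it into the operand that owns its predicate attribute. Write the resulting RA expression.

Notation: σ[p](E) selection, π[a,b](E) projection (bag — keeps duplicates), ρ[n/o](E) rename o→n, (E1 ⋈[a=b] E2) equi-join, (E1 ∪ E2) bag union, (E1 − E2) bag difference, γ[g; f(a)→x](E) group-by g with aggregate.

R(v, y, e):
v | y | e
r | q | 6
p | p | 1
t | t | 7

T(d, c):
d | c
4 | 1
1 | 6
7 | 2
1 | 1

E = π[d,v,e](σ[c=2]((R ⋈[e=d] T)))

σ filters on c, owned by the right side.
E' = π[d,v,e]((R ⋈[e=d] σ[c=2](T)))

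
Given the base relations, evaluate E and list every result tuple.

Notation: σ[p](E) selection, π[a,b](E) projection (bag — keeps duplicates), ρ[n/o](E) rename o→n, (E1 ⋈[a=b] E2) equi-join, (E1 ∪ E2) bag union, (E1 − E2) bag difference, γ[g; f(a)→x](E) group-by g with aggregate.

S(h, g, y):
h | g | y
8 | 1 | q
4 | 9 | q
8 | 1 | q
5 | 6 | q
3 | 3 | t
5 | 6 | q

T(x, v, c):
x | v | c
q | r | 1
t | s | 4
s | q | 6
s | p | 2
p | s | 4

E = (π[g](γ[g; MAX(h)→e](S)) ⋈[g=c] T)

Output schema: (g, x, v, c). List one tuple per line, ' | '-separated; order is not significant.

Stepwise |·|:
  S → 6
  γ[g; MAX(h)→e](S) → 4
  π[g](γ[g; MAX(h)→e](S)) → 4
  T → 5
  (π[g](γ[g; MAX(h)→e](S)) ⋈[g=c] T) → 2

== RESULT ==
g | x | v | c
1 | q | r | 1
6 | s | q | 6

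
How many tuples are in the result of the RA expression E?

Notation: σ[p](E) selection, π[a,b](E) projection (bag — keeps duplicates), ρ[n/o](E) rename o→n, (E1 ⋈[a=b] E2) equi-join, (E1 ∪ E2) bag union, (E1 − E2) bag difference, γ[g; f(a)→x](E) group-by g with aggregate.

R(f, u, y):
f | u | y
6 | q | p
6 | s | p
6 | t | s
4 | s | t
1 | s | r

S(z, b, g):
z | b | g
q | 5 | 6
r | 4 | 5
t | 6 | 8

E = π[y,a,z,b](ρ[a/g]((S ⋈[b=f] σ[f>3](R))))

Per-node cardinality:
  S → 3
  R → 5
  σ[f>3](R) → 4
  (S ⋈[b=f] σ[f>3](R)) → 4
  ρ[a/g]((S ⋈[b=f] σ[f>3](R))) → 4
  π[y,a,z,b](ρ[a/g]((S ⋈[b=f] σ[f>3](R)))) → 4

|E| = 4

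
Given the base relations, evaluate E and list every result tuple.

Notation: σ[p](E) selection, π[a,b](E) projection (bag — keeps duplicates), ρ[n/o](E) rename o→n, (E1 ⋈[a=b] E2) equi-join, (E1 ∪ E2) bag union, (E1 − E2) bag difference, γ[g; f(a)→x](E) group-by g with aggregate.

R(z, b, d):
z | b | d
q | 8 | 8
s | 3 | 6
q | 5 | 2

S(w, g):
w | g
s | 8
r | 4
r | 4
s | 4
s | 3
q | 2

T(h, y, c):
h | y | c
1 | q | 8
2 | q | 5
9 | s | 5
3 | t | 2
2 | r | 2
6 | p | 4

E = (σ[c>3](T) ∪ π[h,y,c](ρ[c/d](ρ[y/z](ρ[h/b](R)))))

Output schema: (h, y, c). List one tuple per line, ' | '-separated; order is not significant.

Per-node cardinality:
  T → 6
  σ[c>3](T) → 4
  R → 3
  ρ[h/b](R) → 3
  ρ[y/z](ρ[h/b](R)) → 3
  ρ[c/d](ρ[y/z](ρ[h/b](R))) → 3
  π[h,y,c](ρ[c/d](ρ[y/z](ρ[h/b](R)))) → 3
  (σ[c>3](T) ∪ π[h,y,c](ρ[c/d](ρ[y/z](ρ[h/b](R))))) → 7

== RESULT ==
h | y | c
1 | q | 8
2 | q | 5
3 | s | 6
5 | q | 2
6 | p | 4
8 | q | 8
9 | s | 5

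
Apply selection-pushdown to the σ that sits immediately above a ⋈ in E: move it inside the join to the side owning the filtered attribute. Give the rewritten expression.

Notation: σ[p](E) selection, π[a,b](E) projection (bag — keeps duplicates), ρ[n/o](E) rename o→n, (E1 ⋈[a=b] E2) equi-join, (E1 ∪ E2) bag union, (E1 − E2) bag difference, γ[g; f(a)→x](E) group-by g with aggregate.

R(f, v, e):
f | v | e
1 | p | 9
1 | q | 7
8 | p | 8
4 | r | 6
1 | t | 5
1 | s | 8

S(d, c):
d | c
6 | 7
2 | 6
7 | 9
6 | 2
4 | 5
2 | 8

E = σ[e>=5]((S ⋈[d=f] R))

σ filters on e, owned by the right side.
E' = (S ⋈[d=f] σ[e>=5](R))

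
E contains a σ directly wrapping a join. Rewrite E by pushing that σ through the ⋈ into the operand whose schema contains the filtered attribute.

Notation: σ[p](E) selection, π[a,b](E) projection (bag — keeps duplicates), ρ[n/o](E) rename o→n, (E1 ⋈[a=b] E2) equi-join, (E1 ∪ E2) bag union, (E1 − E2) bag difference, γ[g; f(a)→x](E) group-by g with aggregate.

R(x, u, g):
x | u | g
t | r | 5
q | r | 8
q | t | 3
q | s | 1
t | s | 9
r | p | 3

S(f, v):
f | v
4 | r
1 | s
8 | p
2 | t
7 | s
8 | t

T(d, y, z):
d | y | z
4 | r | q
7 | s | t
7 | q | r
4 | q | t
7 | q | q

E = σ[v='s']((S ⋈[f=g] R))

σ filters on v, owned by the left side.
E' = (σ[v='s'](S) ⋈[f=g] R)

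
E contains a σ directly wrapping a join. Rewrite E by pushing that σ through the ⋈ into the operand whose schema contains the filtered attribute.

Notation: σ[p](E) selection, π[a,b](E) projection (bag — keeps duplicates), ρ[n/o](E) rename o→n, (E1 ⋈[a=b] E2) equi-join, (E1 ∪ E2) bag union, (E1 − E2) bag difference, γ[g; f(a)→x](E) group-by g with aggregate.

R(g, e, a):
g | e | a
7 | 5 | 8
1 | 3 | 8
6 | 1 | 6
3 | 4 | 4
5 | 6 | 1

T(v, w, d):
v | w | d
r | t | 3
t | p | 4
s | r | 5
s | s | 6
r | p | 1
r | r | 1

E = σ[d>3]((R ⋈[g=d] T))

σ filters on d, owned by the right side.
E' = (R ⋈[g=d] σ[d>3](T))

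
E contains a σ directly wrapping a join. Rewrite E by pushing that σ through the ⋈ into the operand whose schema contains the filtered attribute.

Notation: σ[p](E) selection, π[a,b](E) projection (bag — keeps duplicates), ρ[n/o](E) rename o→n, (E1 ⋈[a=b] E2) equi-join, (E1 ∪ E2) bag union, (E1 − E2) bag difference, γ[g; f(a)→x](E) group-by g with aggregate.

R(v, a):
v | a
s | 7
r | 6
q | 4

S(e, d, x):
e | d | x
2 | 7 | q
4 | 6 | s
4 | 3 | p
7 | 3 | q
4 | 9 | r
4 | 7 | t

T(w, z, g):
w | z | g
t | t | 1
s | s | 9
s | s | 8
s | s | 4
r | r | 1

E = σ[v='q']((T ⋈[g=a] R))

σ filters on v, owned by the right side.
E' = (T ⋈[g=a] σ[v='q'](R))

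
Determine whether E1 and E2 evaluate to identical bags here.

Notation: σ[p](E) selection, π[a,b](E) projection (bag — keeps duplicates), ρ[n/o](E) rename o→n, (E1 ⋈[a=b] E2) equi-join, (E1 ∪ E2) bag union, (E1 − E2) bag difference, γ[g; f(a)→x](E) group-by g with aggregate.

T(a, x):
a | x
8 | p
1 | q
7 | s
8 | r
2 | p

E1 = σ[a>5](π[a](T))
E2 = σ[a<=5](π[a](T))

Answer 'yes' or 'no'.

E1 stepwise |·|:
  T → 5
  π[a](T) → 5
  σ[a>5](π[a](T)) → 3
E2 stepwise |·|:
  T → 5
  π[a](T) → 5
  σ[a<=5](π[a](T)) → 2

E1 result:
a
7
8
8
E2 result:
a
1
2
Witness: (1,) appears 0× in E1 but 1× in E2.

no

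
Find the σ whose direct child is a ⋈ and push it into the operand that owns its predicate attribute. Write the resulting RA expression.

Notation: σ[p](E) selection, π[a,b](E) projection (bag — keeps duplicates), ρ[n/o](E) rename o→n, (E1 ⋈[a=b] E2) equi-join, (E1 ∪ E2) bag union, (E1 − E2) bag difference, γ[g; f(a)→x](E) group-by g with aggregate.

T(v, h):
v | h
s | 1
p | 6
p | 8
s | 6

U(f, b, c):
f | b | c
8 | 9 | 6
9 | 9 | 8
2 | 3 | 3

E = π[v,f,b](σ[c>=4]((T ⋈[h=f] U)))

σ filters on c, owned by the right side.
E' = π[v,f,b]((T ⋈[h=f] σ[c>=4](U)))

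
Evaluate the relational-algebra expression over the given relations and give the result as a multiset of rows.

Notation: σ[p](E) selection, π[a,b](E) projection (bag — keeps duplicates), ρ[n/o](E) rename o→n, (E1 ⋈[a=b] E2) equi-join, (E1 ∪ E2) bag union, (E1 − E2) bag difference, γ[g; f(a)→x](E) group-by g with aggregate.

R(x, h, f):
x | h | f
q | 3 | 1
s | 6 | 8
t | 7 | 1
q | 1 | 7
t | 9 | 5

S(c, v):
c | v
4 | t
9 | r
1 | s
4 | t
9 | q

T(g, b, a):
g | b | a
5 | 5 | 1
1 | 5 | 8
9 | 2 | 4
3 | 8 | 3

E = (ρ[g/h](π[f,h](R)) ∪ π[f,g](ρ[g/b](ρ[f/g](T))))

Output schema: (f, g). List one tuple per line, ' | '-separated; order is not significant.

Subexpression sizes:
  R → 5
  π[f,h](R) → 5
  ρ[g/h](π[f,h](R)) → 5
  T → 4
  ρ[f/g](T) → 4
  ρ[g/b](ρ[f/g](T)) → 4
  π[f,g](ρ[g/b](ρ[f/g](T))) → 4
  (ρ[g/h](π[f,h](R)) ∪ π[f,g](ρ[g/b](ρ[f/g](T)))) → 9

== RESULT ==
f | g
1 | 3
1 | 5
1 | 7
3 | 8
5 | 5
5 | 9
7 | 1
8 | 6
9 | 2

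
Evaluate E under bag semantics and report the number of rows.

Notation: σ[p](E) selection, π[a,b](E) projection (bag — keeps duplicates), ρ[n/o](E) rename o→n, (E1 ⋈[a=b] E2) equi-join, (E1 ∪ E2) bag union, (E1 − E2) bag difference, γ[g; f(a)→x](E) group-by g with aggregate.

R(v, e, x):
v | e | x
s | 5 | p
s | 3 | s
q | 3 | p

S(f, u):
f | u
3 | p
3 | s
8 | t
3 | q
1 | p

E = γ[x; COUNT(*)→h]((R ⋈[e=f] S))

Stepwise |·|:
  R → 3
  S → 5
  (R ⋈[e=f] S) → 6
  γ[x; COUNT(*)→h]((R ⋈[e=f] S)) → 2

|E| = 2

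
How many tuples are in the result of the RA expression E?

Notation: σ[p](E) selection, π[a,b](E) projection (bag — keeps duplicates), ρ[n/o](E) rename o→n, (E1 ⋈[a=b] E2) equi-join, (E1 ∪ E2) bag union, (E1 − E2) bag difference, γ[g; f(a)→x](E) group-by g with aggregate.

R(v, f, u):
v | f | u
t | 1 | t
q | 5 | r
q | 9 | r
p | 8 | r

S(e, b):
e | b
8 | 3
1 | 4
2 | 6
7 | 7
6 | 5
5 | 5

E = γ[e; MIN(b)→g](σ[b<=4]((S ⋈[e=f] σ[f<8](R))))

Stepwise |·|:
  S → 6
  R → 4
  σ[f<8](R) → 2
  (S ⋈[e=f] σ[f<8](R)) → 2
  σ[b<=4]((S ⋈[e=f] σ[f<8](R))) → 1
  γ[e; MIN(b)→g](σ[b<=4]((S ⋈[e=f] σ[f<8](R)))) → 1

|E| = 1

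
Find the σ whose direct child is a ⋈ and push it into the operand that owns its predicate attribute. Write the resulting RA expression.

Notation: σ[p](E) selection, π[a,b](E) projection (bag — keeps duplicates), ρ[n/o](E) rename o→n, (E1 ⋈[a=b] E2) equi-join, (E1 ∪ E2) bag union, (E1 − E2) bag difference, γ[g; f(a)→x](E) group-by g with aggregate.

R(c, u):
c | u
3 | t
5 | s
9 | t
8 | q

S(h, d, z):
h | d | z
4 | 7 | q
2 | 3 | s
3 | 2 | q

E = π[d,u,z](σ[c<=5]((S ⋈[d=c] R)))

σ filters on c, owned by the right side.
E' = π[d,u,z]((S ⋈[d=c] σ[c<=5](R)))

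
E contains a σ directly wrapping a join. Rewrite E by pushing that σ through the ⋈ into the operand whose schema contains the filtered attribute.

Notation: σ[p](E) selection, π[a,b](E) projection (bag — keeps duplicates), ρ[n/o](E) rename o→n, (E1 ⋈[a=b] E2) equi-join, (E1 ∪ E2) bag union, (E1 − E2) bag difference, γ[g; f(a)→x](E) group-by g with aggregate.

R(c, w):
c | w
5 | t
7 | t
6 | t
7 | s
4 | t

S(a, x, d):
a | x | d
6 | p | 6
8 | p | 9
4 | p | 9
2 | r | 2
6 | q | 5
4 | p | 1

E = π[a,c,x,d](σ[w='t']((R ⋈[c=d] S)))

σ filters on w, owned by the left side.
E' = π[a,c,x,d]((σ[w='t'](R) ⋈[c=d] S))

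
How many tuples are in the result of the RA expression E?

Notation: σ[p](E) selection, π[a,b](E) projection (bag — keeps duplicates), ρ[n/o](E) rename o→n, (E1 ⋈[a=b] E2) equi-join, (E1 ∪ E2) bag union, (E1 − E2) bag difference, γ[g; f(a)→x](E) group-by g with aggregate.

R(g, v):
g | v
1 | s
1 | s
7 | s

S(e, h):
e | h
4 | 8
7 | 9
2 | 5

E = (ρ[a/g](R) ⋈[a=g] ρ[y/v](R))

Row counts bottom-up:
  R → 3
  ρ[a/g](R) → 3
  R → 3
  ρ[y/v](R) → 3
  (ρ[a/g](R) ⋈[a=g] ρ[y/v](R)) → 5

|E| = 5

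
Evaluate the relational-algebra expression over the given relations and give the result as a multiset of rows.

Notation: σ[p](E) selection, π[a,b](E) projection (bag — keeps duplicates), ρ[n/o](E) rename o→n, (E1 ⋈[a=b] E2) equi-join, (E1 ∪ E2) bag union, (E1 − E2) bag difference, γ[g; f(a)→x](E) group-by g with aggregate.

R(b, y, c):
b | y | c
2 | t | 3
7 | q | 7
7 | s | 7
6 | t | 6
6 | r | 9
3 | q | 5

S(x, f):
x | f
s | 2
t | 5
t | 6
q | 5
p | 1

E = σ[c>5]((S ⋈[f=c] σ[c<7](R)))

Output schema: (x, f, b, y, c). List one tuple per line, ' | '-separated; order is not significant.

Stepwise |·|:
  S → 5
  R → 6
  σ[c<7](R) → 3
  (S ⋈[f=c] σ[c<7](R)) → 3
  σ[c>5]((S ⋈[f=c] σ[c<7](R))) → 1

== RESULT ==
x | f | b | y | c
t | 6 | 6 | t | 6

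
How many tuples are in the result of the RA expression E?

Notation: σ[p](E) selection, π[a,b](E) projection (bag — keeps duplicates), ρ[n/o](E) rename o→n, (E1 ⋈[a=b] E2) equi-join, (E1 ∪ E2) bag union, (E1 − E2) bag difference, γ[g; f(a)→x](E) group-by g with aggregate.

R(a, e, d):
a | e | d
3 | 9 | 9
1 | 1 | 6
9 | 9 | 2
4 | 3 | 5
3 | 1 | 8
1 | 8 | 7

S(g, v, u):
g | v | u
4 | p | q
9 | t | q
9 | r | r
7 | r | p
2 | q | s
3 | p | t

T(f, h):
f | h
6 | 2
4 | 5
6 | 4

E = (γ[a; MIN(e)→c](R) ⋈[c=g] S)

Subexpression sizes:
  R → 6
  γ[a; MIN(e)→c](R) → 4
  S → 6
  (γ[a; MIN(e)→c](R) ⋈[c=g] S) → 3

|E| = 3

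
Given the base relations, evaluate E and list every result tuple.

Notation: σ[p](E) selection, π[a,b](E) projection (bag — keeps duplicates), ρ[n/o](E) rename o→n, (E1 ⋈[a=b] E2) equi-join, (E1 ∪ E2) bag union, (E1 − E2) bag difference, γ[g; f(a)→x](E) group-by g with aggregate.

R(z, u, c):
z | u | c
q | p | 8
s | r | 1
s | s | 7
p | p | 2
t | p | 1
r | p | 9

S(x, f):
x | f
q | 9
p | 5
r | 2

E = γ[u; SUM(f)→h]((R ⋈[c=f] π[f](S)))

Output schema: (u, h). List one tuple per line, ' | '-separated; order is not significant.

Stepwise |·|:
  R → 6
  S → 3
  π[f](S) → 3
  (R ⋈[c=f] π[f](S)) → 2
  γ[u; SUM(f)→h]((R ⋈[c=f] π[f](S))) → 1

== RESULT ==
u | h
p | 11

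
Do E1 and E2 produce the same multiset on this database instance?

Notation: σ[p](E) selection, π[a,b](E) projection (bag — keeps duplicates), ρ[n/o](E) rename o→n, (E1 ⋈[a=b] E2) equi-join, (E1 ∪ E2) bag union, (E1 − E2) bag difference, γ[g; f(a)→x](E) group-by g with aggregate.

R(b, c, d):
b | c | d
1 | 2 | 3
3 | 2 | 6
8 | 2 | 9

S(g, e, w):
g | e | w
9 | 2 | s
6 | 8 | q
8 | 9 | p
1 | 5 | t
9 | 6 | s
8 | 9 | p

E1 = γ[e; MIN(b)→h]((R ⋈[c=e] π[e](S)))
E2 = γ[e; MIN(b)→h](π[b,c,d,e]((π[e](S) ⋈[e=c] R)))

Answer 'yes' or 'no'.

E1 stepwise |·|:
  R → 3
  S → 6
  π[e](S) → 6
  (R ⋈[c=e] π[e](S)) → 3
  γ[e; MIN(b)→h]((R ⋈[c=e] π[e](S))) → 1
E2 stepwise |·|:
  S → 6
  π[e](S) → 6
  R → 3
  (π[e](S) ⋈[e=c] R) → 3
  π[b,c,d,e]((π[e](S) ⋈[e=c] R)) → 3
  γ[e; MIN(b)→h](π[b,c,d,e]((π[e](S) ⋈[e=c] R))) → 1

E1 and E2 produce the same multiset:
e | h
2 | 1

yes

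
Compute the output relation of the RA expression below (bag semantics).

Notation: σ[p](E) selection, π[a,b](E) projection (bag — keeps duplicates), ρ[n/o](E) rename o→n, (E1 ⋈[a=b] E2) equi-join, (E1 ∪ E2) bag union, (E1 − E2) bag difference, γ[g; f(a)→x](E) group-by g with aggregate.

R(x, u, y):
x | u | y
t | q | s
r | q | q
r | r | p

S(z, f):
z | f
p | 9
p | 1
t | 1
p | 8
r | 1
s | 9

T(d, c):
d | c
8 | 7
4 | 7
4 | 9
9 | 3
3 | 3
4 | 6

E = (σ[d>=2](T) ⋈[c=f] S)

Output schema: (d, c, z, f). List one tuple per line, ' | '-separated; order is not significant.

Subexpression sizes:
  T → 6
  σ[d>=2](T) → 6
  S → 6
  (σ[d>=2](T) ⋈[c=f] S) → 2

== RESULT ==
d | c | z | f
4 | 9 | p | 9
4 | 9 | s | 9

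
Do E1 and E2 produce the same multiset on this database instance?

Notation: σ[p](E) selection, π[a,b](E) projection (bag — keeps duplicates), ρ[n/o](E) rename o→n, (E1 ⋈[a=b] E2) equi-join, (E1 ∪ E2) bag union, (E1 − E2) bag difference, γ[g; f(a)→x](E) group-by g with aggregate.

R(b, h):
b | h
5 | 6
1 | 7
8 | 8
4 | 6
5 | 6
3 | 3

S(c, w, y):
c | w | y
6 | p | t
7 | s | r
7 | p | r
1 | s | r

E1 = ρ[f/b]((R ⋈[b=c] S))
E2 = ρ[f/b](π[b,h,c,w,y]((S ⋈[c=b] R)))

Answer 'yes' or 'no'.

E1 subexpression sizes:
  R → 6
  S → 4
  (R ⋈[b=c] S) → 1
  ρ[f/b]((R ⋈[b=c] S)) → 1
E2 subexpression sizes:
  S → 4
  R → 6
  (S ⋈[c=b] R) → 1
  π[b,h,c,w,y]((S ⋈[c=b] R)) → 1
  ρ[f/b](π[b,h,c,w,y]((S ⋈[c=b] R))) → 1

E1 and E2 produce the same multiset:
f | h | c | w | y
1 | 7 | 1 | s | r

yes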